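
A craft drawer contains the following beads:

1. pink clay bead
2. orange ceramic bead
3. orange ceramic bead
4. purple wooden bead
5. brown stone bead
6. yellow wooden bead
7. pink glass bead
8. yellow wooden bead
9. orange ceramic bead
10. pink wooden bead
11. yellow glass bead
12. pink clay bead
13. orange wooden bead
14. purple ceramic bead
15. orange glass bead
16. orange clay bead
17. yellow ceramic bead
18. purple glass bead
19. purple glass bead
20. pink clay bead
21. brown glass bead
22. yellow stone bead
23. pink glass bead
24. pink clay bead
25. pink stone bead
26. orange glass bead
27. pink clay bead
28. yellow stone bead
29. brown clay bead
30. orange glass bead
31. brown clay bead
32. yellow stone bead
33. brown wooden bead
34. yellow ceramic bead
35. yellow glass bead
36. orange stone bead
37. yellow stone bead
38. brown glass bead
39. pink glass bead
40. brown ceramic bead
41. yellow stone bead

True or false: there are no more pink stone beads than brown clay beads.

True

pink stone beads: 1.
brown clay beads: 2.
The claim requires 1 ≤ 2, which holds.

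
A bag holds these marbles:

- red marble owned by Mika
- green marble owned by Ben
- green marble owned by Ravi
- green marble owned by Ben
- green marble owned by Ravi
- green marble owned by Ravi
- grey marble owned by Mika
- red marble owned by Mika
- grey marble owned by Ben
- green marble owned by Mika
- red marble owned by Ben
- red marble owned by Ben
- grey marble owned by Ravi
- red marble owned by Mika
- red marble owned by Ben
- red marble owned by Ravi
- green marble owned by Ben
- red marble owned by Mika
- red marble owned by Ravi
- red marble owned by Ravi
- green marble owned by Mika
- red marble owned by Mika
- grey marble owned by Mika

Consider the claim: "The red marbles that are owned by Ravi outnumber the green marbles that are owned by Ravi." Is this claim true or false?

False

|red marbles owned by Ravi| = 3.
|green marbles owned by Ravi| = 3.
The claim requires 3 > 3, which does not hold.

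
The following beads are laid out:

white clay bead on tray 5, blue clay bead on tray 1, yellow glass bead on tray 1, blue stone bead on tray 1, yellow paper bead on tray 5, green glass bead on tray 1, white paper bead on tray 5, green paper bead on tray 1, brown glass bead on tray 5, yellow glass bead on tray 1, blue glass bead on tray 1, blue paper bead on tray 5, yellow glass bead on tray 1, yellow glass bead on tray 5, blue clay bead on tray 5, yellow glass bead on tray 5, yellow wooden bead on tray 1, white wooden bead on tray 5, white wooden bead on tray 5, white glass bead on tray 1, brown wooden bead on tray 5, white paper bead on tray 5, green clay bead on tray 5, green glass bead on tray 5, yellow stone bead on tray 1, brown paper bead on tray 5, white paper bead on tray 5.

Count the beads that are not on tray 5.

Total beads: 27; with the excluded value: 16; remaining 27 − 16 = 11.

11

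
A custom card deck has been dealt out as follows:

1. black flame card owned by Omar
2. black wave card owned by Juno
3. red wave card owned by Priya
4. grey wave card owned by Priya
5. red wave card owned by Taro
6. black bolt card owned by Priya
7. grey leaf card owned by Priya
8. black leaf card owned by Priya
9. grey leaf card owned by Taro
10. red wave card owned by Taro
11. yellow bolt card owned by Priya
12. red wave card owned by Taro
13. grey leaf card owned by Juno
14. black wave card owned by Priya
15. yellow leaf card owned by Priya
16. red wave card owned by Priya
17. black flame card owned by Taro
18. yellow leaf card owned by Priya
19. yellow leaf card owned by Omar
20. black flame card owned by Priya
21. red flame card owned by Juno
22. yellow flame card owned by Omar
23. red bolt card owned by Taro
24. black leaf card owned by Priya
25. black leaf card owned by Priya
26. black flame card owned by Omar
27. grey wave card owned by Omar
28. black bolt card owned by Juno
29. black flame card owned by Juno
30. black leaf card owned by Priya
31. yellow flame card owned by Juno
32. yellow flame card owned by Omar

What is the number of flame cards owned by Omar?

4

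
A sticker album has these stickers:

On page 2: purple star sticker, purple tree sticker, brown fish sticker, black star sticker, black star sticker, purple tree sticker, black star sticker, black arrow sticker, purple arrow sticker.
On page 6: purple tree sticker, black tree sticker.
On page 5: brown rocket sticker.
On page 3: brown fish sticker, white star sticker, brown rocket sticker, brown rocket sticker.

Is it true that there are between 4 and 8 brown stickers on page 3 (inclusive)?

|brown stickers on page 3| = 3.
The claim requires 4 ≤ 3 ≤ 8, which does not hold.

False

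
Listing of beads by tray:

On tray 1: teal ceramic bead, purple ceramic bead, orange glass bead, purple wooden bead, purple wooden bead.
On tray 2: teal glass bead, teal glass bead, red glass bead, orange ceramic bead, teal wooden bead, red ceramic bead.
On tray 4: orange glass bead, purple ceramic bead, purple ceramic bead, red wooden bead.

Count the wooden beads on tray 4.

1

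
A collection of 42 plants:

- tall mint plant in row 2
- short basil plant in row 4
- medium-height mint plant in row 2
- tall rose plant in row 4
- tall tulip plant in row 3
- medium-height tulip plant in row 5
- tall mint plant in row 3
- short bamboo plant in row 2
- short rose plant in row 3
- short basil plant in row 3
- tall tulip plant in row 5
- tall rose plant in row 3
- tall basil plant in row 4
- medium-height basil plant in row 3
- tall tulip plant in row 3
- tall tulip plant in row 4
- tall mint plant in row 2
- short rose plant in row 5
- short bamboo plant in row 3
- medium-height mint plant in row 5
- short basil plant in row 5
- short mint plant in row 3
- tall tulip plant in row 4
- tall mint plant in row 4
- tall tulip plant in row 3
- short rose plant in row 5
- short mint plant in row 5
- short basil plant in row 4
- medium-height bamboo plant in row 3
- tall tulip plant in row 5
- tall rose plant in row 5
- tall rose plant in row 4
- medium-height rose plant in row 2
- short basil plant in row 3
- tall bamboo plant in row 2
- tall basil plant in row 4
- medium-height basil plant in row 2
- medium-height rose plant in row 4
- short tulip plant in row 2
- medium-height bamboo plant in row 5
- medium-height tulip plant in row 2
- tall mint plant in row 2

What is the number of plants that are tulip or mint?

19

mint: 9; tulip: 10; together 9 + 10 = 19.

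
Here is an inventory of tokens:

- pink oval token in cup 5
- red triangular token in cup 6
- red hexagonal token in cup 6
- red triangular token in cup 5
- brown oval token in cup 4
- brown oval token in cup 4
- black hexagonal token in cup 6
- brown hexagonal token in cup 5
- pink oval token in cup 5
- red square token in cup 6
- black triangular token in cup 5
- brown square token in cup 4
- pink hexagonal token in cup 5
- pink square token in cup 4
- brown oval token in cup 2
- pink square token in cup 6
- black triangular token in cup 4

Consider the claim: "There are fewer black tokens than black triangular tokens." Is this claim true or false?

False

There are 3 black tokens.
There are 2 black triangular tokens.
The claim requires 3 < 2, which does not hold.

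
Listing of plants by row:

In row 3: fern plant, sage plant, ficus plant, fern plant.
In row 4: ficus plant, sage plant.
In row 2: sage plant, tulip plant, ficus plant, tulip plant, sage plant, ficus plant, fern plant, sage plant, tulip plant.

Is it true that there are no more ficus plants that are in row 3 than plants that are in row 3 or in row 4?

There is 1 ficus plant in row 3.
There are 6 plants in row 3 or in row 4.
The claim requires 1 ≤ 6, which holds.

True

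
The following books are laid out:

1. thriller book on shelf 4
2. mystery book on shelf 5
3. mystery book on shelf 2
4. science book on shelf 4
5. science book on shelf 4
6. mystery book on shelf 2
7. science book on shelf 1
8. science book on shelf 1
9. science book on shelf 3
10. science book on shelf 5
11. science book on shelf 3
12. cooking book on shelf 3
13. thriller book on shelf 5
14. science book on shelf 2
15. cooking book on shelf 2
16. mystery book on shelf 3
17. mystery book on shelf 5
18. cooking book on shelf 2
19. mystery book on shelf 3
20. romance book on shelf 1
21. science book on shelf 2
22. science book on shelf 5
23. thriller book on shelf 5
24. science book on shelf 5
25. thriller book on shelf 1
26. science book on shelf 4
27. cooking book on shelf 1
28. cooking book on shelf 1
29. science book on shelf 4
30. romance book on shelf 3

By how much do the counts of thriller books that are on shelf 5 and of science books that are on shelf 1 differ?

thriller books on shelf 5: 2. science books on shelf 1: 2.
|2 − 2| = 2 − 2 = 0.

0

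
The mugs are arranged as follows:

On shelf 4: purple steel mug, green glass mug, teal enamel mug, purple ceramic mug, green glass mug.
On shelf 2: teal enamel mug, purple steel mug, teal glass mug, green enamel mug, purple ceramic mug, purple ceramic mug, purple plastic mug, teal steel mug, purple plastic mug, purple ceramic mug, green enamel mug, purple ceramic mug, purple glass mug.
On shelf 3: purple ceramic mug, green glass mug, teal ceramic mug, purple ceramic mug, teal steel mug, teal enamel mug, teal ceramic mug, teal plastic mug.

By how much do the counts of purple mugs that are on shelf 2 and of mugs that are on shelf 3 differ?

purple mugs on shelf 2: 8. mugs on shelf 3: 8.
|8 − 8| = 8 − 8 = 0.

0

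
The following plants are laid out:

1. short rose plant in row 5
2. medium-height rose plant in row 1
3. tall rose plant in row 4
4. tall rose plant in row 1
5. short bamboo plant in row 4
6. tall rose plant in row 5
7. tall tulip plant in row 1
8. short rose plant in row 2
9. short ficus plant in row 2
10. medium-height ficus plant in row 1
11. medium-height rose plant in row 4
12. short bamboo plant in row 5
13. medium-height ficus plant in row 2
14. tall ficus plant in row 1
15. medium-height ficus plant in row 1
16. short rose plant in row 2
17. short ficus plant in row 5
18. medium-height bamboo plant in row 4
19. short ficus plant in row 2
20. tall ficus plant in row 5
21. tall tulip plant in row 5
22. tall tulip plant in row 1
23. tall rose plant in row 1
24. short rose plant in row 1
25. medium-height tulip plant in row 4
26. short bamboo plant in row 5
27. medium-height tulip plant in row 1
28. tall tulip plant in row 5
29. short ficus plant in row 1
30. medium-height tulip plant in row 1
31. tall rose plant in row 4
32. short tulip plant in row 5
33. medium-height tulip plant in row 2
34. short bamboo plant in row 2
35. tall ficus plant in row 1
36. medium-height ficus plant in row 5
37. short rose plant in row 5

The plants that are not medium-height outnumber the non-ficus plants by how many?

plants that are not medium-height: 26.
non-ficus plants: 26.
26 − 26 = 0.

0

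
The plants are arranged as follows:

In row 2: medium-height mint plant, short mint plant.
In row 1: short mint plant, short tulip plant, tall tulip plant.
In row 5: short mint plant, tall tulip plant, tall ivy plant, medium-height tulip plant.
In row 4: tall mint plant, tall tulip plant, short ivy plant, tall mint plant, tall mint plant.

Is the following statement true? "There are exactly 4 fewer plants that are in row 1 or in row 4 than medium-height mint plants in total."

False

|plants in row 1 or in row 4| = 8.
|medium-height mint plants| = 1.
The claim requires 1 − 8 (= -7) to equal 4, which does not hold.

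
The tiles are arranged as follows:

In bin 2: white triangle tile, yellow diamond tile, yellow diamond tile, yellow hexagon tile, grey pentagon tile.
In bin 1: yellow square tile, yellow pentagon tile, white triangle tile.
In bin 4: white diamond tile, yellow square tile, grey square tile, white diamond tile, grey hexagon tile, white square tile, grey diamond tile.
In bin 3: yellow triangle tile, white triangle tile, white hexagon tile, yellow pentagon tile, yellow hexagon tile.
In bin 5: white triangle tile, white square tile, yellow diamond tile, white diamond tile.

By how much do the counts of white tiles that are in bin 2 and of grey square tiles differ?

0

white tiles in bin 2: 1. grey square tiles: 1.
|1 − 1| = 1 − 1 = 0.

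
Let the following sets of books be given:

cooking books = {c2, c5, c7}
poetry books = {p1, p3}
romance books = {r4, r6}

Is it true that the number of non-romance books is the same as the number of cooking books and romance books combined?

|non-romance books| = 5.
cooking books: 3; romance books: 2; combined: 3 + 2 = 5.
The claim requires 5 = 5, which holds.

True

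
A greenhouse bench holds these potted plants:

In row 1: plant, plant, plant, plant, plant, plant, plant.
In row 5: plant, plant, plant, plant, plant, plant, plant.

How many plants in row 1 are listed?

7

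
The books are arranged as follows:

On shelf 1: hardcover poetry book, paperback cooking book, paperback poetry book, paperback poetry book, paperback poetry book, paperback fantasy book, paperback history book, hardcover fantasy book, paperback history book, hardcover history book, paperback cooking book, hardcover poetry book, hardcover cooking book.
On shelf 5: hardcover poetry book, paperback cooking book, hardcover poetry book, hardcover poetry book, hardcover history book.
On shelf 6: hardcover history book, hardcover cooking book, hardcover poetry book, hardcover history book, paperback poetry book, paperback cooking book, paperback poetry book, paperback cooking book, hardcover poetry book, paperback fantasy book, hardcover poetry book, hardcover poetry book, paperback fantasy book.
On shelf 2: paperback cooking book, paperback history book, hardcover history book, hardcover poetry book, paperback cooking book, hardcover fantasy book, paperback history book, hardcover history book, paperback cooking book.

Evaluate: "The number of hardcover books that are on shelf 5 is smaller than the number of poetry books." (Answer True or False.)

True

|hardcover books on shelf 5| = 4.
|poetry books| = 15.
The claim requires 4 < 15, which holds.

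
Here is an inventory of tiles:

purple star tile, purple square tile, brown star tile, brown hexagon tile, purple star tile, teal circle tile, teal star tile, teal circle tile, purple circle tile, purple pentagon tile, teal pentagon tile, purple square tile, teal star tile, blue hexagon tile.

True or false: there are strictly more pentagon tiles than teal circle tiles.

pentagon tiles: 2.
teal circle tiles: 2.
The claim requires 2 > 2, which does not hold.

False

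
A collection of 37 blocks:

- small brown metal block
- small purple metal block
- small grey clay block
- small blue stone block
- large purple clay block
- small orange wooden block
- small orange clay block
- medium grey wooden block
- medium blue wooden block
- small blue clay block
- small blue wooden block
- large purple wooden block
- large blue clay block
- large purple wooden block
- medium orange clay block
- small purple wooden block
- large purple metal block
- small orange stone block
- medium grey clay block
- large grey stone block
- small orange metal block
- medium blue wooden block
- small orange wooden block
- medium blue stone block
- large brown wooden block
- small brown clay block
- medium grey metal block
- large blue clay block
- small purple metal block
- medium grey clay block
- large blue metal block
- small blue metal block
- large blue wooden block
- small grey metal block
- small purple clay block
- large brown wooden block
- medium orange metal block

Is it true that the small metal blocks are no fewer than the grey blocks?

False

There are 6 small metal blocks.
There are 7 grey blocks.
The claim requires 6 ≥ 7, which does not hold.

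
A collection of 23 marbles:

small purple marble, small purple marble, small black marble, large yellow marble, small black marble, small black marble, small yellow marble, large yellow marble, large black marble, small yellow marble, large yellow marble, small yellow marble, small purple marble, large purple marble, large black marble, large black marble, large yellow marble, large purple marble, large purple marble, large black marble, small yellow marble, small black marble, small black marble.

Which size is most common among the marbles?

small

Counts by size: small 12, large 11.
The maximum is 12, held uniquely by small.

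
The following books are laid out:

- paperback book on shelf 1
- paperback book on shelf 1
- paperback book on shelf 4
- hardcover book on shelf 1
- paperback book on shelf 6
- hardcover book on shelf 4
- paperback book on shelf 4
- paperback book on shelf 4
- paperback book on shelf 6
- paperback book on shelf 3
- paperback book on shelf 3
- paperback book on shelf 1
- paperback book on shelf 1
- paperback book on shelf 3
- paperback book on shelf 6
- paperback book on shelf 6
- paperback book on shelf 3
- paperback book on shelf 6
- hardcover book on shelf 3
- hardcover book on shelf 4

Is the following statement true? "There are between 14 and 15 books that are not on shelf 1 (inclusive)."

True

books that are not on shelf 1: 15.
The claim requires 14 ≤ 15 ≤ 15, which holds.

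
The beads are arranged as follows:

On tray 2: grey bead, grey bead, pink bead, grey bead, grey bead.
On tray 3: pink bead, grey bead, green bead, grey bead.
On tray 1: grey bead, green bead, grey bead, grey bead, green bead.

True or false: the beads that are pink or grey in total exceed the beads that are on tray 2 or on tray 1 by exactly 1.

True

There are 11 beads that are pink or grey.
There are 10 beads on tray 2 or on tray 1.
The claim requires 11 − 10 (= 1) to equal 1, which holds.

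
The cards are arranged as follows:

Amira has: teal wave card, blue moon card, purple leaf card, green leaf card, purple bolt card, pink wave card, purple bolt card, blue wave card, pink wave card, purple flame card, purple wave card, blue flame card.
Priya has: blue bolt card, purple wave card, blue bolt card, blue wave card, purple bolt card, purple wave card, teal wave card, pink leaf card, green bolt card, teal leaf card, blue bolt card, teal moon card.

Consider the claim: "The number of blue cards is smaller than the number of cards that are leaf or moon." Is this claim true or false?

False

There are 7 blue cards.
There are 6 cards that are leaf or moon.
The claim requires 7 < 6, which does not hold.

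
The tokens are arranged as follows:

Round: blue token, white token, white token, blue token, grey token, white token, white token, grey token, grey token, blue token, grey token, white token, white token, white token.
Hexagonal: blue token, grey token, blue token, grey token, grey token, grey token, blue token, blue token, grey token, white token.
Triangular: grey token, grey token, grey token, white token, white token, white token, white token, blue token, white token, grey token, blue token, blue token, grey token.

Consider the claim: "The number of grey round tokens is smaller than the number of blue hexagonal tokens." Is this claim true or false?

|grey round tokens| = 4.
|blue hexagonal tokens| = 4.
The claim requires 4 < 4, which does not hold.

False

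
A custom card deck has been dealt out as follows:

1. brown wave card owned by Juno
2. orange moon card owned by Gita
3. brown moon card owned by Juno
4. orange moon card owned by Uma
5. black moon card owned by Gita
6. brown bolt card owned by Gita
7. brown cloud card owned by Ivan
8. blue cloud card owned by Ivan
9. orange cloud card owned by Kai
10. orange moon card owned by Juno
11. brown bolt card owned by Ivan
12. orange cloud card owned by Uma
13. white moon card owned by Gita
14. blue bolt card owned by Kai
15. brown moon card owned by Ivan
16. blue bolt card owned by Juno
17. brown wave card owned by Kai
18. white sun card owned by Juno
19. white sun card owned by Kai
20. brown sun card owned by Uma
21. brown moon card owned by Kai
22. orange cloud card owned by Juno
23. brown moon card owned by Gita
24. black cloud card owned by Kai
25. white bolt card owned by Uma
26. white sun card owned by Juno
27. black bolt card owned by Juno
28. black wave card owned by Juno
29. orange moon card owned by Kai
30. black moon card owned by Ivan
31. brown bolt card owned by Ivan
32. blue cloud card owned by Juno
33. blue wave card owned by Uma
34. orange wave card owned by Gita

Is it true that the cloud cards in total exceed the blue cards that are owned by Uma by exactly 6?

There are 7 cloud cards.
Count of blue cards owned by Uma: 1.
The claim requires 7 − 1 (= 6) to equal 6, which holds.

True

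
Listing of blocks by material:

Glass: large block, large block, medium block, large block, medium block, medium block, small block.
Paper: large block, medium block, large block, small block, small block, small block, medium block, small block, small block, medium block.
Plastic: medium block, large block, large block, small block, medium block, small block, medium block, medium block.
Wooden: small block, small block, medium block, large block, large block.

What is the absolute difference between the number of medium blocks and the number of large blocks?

medium blocks: 11. large blocks: 9.
|11 − 9| = 11 − 9 = 2.

2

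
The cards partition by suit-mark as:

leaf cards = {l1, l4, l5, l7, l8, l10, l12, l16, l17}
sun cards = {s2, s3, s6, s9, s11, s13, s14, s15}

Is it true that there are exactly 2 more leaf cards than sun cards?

False

There are 9 leaf cards.
There are 8 sun cards.
The claim requires 9 − 8 (= 1) to equal 2, which does not hold.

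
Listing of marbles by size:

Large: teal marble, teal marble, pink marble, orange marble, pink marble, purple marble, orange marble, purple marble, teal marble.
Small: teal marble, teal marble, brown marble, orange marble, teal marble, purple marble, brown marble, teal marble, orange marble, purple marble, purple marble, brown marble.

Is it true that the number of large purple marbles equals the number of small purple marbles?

False

large purple marbles: 2.
small purple marbles: 3.
The claim requires 2 = 3, which does not hold.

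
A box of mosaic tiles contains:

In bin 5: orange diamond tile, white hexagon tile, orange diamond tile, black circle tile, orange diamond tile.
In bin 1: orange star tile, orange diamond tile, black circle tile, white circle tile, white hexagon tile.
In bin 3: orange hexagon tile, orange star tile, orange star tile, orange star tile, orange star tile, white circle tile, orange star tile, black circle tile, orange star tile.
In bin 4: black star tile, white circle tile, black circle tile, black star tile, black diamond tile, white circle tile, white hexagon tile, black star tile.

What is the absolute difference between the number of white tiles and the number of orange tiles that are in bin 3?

0

white tiles: 7. orange tiles in bin 3: 7.
|7 − 7| = 7 − 7 = 0.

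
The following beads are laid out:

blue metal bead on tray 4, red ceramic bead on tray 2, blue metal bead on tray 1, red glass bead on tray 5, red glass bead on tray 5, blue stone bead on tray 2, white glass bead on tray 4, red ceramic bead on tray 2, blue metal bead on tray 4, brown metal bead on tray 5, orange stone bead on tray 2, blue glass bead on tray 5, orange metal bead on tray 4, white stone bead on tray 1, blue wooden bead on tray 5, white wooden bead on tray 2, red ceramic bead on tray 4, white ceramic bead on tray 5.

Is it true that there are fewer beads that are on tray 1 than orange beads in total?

False

|beads on tray 1| = 2.
|orange beads| = 2.
The claim requires 2 < 2, which does not hold.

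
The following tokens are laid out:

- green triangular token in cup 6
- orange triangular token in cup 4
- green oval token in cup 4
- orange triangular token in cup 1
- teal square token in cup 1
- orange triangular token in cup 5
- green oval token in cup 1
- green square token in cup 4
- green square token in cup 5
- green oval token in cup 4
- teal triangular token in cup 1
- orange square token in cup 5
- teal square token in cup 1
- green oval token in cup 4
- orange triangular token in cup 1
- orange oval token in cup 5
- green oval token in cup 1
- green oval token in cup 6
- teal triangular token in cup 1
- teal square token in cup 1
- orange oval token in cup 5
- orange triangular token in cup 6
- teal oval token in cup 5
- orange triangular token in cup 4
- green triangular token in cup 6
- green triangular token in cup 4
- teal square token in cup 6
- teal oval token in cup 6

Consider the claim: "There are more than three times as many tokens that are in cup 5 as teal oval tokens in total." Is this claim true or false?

|tokens in cup 5| = 6.
|teal oval tokens| = 2.
The claim requires 6 > 3 × 2 = 6, which does not hold.

False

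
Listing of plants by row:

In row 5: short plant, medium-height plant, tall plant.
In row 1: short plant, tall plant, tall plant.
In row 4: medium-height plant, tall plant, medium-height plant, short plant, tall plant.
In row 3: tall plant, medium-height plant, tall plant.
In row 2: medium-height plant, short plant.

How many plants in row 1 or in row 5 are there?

6

in row 1: 3; in row 5: 3; together 3 + 3 = 6.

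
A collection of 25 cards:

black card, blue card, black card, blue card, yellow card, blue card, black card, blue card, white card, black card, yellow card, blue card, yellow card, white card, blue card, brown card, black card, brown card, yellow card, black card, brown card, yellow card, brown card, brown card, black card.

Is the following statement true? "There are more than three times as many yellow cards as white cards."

False

There are 5 yellow cards.
There are 2 white cards.
The claim requires 5 > 3 × 2 = 6, which does not hold.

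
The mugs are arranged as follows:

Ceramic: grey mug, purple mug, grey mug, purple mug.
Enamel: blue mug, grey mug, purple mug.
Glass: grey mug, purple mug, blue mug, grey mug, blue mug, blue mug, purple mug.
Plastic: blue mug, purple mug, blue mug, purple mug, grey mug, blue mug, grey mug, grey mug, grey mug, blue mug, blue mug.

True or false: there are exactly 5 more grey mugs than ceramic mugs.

True

|grey mugs| = 9.
|ceramic mugs| = 4.
The claim requires 9 − 4 (= 5) to equal 5, which holds.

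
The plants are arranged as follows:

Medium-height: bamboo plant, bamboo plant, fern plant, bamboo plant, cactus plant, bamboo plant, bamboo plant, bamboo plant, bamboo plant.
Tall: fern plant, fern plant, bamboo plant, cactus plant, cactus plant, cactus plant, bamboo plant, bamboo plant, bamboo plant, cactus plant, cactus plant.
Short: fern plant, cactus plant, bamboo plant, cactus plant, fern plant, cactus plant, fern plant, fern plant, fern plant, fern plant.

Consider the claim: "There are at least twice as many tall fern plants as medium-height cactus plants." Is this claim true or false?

There are 2 tall fern plants.
There is 1 medium-height cactus plant.
The claim requires 2 ≥ 2 × 1 = 2, which holds.

True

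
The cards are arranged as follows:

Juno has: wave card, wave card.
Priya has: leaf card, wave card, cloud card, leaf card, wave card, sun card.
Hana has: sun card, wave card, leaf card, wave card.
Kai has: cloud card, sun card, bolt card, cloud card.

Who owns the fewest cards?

Counts by player: Priya→6, Hana→4, Kai→4, Juno→2.
The minimum is 2, held uniquely by Juno.

Juno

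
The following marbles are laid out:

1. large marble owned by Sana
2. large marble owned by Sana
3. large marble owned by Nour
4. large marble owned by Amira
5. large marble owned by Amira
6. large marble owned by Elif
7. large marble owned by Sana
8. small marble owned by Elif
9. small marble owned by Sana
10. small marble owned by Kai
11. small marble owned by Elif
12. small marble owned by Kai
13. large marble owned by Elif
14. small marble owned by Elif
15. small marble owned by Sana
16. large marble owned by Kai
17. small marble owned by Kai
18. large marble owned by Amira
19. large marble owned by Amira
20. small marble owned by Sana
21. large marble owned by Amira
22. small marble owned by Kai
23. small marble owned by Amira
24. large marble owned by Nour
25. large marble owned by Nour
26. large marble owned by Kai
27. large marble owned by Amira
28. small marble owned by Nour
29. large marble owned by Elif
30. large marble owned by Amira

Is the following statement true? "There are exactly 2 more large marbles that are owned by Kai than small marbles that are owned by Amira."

False

large marbles owned by Kai: 2.
small marbles owned by Amira: 1.
The claim requires 2 − 1 (= 1) to equal 2, which does not hold.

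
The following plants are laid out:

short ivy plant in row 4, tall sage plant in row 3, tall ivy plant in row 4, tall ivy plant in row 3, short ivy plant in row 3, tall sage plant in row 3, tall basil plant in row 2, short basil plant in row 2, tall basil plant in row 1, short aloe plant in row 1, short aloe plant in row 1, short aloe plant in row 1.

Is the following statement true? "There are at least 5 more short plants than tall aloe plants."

|short plants| = 6.
|tall aloe plants| = 0.
The claim requires 6 − 0 = 6 ≥ 5, which holds.

True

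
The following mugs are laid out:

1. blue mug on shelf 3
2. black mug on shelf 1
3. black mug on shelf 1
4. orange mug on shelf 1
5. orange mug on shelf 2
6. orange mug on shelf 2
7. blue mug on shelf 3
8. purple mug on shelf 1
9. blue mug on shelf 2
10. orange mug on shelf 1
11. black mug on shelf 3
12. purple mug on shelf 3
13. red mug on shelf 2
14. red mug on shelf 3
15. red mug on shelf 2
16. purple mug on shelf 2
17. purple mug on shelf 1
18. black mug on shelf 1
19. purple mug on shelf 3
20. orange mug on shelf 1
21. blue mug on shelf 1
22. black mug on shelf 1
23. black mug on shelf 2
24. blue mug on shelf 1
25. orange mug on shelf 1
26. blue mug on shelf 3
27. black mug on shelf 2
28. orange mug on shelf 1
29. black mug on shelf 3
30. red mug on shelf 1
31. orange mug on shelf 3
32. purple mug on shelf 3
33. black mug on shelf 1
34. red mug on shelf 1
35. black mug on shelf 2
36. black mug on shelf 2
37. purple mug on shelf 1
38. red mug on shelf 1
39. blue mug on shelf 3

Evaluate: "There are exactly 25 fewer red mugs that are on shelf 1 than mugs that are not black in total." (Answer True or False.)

True

|red mugs on shelf 1| = 3.
|mugs that are not black| = 28.
The claim requires 28 − 3 (= 25) to equal 25, which holds.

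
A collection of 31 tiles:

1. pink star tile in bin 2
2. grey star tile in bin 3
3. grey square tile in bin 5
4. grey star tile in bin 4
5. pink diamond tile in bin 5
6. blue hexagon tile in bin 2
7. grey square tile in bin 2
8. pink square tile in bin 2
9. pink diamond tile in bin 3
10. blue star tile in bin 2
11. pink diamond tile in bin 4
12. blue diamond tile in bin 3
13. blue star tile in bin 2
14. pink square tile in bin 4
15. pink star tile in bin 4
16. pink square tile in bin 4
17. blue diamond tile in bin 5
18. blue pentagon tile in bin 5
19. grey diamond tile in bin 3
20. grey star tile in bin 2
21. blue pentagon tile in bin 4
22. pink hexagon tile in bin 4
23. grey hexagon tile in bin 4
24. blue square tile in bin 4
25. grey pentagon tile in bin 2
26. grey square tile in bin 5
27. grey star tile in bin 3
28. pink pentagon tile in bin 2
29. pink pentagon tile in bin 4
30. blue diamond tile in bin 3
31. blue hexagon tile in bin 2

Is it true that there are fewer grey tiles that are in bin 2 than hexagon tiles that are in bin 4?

|grey tiles in bin 2| = 3.
|hexagon tiles in bin 4| = 2.
The claim requires 3 < 2, which does not hold.

False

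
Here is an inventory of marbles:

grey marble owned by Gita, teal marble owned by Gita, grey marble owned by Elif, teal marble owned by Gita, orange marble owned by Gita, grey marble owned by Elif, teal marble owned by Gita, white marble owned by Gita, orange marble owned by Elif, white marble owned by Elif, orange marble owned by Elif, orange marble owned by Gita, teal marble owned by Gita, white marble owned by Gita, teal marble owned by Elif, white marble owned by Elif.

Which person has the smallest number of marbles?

Elif

Counts by owner: Gita→9, Elif→7.
The minimum is 7, held uniquely by Elif.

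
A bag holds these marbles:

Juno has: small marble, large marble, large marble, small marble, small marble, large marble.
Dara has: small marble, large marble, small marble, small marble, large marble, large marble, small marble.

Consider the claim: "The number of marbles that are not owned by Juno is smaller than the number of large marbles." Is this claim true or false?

False

Count of marbles that are not owned by Juno: 7.
There are 6 large marbles.
The claim requires 7 < 6, which does not hold.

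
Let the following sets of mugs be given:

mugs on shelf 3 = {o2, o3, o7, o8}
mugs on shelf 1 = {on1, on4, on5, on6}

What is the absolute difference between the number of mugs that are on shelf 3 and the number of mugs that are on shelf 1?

mugs on shelf 3: 4. mugs on shelf 1: 4.
|4 − 4| = 4 − 4 = 0.

0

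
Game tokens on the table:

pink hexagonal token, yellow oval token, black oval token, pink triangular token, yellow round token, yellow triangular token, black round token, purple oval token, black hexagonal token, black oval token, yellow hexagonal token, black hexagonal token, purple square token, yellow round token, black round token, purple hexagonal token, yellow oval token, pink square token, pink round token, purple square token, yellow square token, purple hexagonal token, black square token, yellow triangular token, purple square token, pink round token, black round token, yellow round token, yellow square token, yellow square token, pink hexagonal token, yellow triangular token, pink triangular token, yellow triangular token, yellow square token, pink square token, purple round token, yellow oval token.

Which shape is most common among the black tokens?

Counts by shape (restricted to black tokens): round 3, hexagonal 2, oval 2, square 1.
The maximum is 3, held uniquely by round.

round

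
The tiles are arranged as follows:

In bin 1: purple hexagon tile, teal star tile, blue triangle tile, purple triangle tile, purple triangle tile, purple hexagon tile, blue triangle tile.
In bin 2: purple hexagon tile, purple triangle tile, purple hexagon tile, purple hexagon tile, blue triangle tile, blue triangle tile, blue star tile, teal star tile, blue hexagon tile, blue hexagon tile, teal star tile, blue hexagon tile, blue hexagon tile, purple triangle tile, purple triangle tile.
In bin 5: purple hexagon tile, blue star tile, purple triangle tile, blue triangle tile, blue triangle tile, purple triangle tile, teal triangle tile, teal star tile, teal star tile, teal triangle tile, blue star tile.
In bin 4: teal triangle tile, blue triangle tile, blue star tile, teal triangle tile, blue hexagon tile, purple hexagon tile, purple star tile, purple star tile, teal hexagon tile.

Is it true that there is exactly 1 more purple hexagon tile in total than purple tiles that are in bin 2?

|purple hexagon tiles| = 7.
|purple tiles in bin 2| = 6.
The claim requires 7 − 6 (= 1) to equal 1, which holds.

True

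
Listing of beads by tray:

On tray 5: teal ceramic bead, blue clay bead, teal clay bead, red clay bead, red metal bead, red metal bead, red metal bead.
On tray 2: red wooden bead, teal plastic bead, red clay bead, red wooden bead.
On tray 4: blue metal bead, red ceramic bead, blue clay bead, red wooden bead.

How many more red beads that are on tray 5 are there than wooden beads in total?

1

red beads on tray 5: 4.
wooden beads: 3.
4 − 3 = 1.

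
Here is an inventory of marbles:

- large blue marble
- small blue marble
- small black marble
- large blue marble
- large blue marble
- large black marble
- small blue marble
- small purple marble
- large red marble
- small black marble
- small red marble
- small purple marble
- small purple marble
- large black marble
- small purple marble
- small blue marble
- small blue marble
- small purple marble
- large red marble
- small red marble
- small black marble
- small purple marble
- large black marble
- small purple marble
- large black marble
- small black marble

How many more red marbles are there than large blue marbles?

red marbles: 4.
large blue marbles: 3.
4 − 3 = 1.

1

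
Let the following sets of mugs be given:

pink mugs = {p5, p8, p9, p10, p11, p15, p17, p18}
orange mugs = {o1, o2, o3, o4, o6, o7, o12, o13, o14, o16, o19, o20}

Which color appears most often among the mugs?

orange

Counts by color: orange 12, pink 8.
The maximum is 12, held uniquely by orange.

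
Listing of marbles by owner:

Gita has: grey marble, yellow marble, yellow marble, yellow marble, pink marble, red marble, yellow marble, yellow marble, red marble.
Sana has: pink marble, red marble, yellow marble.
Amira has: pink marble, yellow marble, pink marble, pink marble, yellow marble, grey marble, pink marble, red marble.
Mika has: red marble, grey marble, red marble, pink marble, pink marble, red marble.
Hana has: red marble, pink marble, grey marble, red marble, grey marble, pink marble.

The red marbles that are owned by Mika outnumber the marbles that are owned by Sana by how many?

0

red marbles owned by Mika: 3.
marbles owned by Sana: 3.
3 − 3 = 0.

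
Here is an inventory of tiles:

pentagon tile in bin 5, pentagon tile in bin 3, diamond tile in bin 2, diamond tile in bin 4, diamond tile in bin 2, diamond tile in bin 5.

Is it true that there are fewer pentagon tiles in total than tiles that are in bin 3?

False

|pentagon tiles| = 2.
|tiles in bin 3| = 1.
The claim requires 2 < 1, which does not hold.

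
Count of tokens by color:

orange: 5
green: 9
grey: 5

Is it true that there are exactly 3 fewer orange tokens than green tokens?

False

orange tokens: 5.
green tokens: 9.
The claim requires 9 − 5 (= 4) to equal 3, which does not hold.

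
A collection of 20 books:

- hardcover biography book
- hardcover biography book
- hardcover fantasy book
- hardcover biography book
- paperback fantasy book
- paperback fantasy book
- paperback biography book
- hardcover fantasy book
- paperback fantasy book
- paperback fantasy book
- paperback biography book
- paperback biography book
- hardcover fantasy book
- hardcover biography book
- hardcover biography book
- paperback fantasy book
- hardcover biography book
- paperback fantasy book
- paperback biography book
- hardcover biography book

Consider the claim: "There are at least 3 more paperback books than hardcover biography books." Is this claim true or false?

There are 10 paperback books.
There are 7 hardcover biography books.
The claim requires 10 − 7 = 3 ≥ 3, which holds.

True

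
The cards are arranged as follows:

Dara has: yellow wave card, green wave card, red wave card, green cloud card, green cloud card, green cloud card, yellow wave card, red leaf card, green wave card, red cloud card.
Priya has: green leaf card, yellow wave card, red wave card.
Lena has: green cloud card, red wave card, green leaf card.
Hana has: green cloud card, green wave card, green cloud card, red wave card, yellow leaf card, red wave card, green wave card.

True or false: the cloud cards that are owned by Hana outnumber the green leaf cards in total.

False

Count of cloud cards owned by Hana: 2.
There are 2 green leaf cards.
The claim requires 2 > 2, which does not hold.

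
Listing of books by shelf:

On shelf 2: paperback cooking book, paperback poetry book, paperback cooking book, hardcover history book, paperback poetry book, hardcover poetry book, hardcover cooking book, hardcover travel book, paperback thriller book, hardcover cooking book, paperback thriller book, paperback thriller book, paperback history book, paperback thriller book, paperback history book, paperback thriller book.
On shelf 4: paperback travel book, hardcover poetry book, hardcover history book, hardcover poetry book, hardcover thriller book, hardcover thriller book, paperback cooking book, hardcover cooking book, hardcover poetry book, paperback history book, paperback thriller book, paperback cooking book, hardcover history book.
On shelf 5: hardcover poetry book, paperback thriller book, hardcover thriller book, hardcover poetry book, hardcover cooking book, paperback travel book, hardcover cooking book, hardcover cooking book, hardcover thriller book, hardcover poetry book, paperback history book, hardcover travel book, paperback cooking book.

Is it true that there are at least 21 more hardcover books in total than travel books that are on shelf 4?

True

There are 22 hardcover books.
There is 1 travel book on shelf 4.
The claim requires 22 − 1 = 21 ≥ 21, which holds.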